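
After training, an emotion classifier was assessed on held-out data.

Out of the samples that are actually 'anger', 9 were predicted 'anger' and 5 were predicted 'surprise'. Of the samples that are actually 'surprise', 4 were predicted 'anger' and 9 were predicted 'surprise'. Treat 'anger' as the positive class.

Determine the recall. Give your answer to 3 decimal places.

0.643

Recall = TP/(TP+FN) = 9/(9+5) = 9/14 = 0.643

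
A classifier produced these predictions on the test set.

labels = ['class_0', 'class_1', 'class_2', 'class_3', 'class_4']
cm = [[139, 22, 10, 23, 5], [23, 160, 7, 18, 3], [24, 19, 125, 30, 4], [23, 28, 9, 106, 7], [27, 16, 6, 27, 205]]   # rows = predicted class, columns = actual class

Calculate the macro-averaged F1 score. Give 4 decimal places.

0.6823

Per-class F1 score (2·TP/(2·TP+FP+FN)):
  class_0: TP=139, FP=22+10+23+5=60, FN=23+24+23+27=97 → 278/435 = 0.63908
  class_1: TP=160, FP=23+7+18+3=51, FN=22+19+28+16=85 → 320/456 = 0.70175
  class_2: TP=125, FP=24+19+30+4=77, FN=10+7+9+6=32 → 250/359 = 0.69638
  class_3: TP=106, FP=23+28+9+7=67, FN=23+18+30+27=98 → 212/377 = 0.56233
  class_4: TP=205, FP=27+16+6+27=76, FN=5+3+4+7=19 → 410/505 = 0.81188
Macro-F1 score = mean = (0.63908 + 0.70175 + 0.69638 + 0.56233 + 0.81188) / 5 = 0.6823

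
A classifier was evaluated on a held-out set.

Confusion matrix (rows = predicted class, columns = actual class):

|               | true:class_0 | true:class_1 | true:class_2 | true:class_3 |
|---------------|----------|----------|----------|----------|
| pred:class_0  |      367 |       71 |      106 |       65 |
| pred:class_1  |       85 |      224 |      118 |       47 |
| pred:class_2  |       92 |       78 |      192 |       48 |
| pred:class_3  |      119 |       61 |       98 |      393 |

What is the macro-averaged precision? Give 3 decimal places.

Per-class precision (TP/(TP+FP)):
  class_0: TP=367, FP=71+106+65=242 → 367/609 = 0.6026
  class_1: TP=224, FP=85+118+47=250 → 224/474 = 0.4726
  class_2: TP=192, FP=92+78+48=218 → 192/410 = 0.4683
  class_3: TP=393, FP=119+61+98=278 → 393/671 = 0.5857
Macro-precision = mean = (0.6026 + 0.4726 + 0.4683 + 0.5857) / 4 = 0.532

0.532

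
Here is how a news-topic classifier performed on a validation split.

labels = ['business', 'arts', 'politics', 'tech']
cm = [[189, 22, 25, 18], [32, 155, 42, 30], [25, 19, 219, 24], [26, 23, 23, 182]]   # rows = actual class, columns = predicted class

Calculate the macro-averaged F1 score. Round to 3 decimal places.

0.705

Per-class F1 score (2·TP/(2·TP+FP+FN)):
  business: TP=189, FP=32+25+26=83, FN=22+25+18=65 → 378/526 = 0.7186
  arts: TP=155, FP=22+19+23=64, FN=32+42+30=104 → 310/478 = 0.6485
  politics: TP=219, FP=25+42+23=90, FN=25+19+24=68 → 438/596 = 0.7349
  tech: TP=182, FP=18+30+24=72, FN=26+23+23=72 → 364/508 = 0.7165
Macro-F1 score = mean = (0.7186 + 0.6485 + 0.7349 + 0.7165) / 4 = 0.705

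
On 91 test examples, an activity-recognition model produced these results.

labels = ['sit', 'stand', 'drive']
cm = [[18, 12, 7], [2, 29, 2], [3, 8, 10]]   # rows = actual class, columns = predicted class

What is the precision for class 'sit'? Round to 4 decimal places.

0.7826

precision = TP/(TP+FP).
sit: TP=18, FP=2+3=5 → 18/23 = 0.78261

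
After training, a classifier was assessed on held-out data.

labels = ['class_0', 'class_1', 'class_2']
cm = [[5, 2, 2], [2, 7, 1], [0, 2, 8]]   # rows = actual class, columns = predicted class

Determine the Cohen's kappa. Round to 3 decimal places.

0.532

Observed agreement pₒ = trace/N = 20/29 = 0.6897
Expected agreement pₑ = Σ (rowᵢ·colᵢ)/N² = (9·7 + 10·11 + 10·11)/29² = 0.3365
κ = (pₒ − pₑ)/(1 − pₑ) = (0.6897 − 0.3365)/(1 − 0.3365) = 0.532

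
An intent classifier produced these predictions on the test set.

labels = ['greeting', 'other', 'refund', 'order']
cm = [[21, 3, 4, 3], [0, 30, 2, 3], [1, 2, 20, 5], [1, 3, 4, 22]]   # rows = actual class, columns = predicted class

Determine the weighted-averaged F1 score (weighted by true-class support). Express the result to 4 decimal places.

0.7511

Per-class F1 score (2·TP/(2·TP+FP+FN)):
  greeting: TP=21, FP=0+1+1=2, FN=3+4+3=10 → 42/54 = 0.77778
  other: TP=30, FP=3+2+3=8, FN=0+2+3=5 → 60/73 = 0.82192
  refund: TP=20, FP=4+2+4=10, FN=1+2+5=8 → 40/58 = 0.68966
  order: TP=22, FP=3+3+5=11, FN=1+3+4=8 → 44/63 = 0.69841
Weighted-F1 score = Σ (supportᵢ/N)·F1 scoreᵢ with N=124: (31/124)·0.77778 + (35/124)·0.82192 + (28/124)·0.68966 + (30/124)·0.69841 = 0.7511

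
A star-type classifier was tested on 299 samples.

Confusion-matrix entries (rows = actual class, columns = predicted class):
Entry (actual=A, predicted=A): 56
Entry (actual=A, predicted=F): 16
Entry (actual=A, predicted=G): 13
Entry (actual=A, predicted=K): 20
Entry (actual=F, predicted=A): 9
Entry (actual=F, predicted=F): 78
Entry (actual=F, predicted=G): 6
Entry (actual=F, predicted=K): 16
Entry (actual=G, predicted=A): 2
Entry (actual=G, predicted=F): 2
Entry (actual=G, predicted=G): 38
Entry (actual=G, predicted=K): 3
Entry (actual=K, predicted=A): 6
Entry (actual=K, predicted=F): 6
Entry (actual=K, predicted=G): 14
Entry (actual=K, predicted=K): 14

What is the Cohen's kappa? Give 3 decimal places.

Observed agreement pₒ = trace/N = 186/299 = 0.6221
Expected agreement pₑ = Σ (rowᵢ·colᵢ)/N² = (105·73 + 109·102 + 45·71 + 40·53)/299² = 0.2695
κ = (pₒ − pₑ)/(1 − pₑ) = (0.6221 − 0.2695)/(1 − 0.2695) = 0.483

0.483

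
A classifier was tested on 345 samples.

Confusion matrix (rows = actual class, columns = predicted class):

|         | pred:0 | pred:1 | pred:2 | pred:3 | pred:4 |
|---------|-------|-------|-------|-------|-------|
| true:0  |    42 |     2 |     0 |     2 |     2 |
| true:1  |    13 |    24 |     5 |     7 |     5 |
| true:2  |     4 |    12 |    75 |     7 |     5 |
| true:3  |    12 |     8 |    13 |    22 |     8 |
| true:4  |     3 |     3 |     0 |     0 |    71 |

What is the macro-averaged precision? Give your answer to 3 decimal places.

Per-class precision (TP/(TP+FP)):
  0: TP=42, FP=13+4+12+3=32 → 42/74 = 0.5676
  1: TP=24, FP=2+12+8+3=25 → 24/49 = 0.4898
  2: TP=75, FP=0+5+13+0=18 → 75/93 = 0.8065
  3: TP=22, FP=2+7+7+0=16 → 22/38 = 0.5789
  4: TP=71, FP=2+5+5+8=20 → 71/91 = 0.7802
Macro-precision = mean = (0.5676 + 0.4898 + 0.8065 + 0.5789 + 0.7802) / 5 = 0.645

0.645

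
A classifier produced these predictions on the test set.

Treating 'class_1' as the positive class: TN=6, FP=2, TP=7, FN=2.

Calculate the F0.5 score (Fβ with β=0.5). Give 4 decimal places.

0.7778

Fβ = (1+β²)·TP / ((1+β²)·TP + β²·FN + FP), with β²=1/4
= 1.25·7 / (1.25·7 + 0.25·2 + 2) = 0.7778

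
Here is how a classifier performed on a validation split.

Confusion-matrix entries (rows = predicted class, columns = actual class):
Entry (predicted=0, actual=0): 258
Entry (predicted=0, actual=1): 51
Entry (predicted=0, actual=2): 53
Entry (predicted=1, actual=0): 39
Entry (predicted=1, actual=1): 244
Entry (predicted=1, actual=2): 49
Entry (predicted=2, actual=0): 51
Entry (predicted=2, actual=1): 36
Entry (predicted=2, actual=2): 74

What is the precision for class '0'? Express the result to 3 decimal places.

One-vs-rest for '0': TP = diagonal; FP = other classes predicted '0'; FN = '0' predicted as other.
precision = TP/(TP+FP).
0: TP=258, FP=51+53=104 → 258/362 = 0.7127

0.713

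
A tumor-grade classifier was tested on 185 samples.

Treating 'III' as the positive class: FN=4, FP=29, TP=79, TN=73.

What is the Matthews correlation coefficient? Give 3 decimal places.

MCC = (TP·TN − FP·FN) / √((TP+FP)(TP+FN)(TN+FP)(TN+FN))
Numerator = 79·73 − 29·4 = 5651
Denominator = √(108·83·102·77) = √70403256 = 8390.6648
MCC = 5651 / 8390.6648 = 0.673

0.673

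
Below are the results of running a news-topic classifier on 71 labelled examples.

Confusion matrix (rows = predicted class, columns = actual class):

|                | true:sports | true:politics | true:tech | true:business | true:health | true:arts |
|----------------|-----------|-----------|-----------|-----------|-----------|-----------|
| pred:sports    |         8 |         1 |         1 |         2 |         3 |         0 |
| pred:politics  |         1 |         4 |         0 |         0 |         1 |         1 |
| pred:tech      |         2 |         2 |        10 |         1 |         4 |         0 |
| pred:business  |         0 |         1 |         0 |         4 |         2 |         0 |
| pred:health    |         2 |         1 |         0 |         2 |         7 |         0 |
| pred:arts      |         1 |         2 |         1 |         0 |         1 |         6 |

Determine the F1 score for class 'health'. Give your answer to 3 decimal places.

0.467

F1 score = 2·TP/(2·TP+FP+FN).
health: TP=7, FP=2+1+0+2+0=5, FN=3+1+4+2+1=11 → 14/30 = 0.4667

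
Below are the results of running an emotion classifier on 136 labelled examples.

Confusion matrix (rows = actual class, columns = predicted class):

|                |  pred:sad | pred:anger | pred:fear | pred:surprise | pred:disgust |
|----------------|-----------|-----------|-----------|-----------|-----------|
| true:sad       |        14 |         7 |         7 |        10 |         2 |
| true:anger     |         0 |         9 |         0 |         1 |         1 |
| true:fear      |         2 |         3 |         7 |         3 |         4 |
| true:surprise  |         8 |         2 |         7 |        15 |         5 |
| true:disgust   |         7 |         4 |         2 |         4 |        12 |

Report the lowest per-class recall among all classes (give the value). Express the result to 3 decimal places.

0.350

Per-class recall (TP/(TP+FN)):
  sad: TP=14, FN=7+7+10+2=26 → 14/40 = 0.3500
  anger: TP=9, FN=0+0+1+1=2 → 9/11 = 0.8182
  fear: TP=7, FN=2+3+3+4=12 → 7/19 = 0.3684
  surprise: TP=15, FN=8+2+7+5=22 → 15/37 = 0.4054
  disgust: TP=12, FN=7+4+2+4=17 → 12/29 = 0.4138
Lowest is class 'sad' with recall = 0.350.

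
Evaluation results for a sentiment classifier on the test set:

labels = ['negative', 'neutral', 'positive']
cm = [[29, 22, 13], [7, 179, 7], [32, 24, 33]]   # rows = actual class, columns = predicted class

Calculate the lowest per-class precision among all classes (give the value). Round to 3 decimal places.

Per-class precision (TP/(TP+FP)):
  negative: TP=29, FP=7+32=39 → 29/68 = 0.4265
  neutral: TP=179, FP=22+24=46 → 179/225 = 0.7956
  positive: TP=33, FP=13+7=20 → 33/53 = 0.6226
Lowest is class 'negative' with precision = 0.426.

0.426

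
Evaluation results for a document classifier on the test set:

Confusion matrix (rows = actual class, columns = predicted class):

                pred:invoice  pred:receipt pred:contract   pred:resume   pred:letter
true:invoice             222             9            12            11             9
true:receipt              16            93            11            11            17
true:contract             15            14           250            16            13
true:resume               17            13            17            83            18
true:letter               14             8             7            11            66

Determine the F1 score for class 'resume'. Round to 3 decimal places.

0.593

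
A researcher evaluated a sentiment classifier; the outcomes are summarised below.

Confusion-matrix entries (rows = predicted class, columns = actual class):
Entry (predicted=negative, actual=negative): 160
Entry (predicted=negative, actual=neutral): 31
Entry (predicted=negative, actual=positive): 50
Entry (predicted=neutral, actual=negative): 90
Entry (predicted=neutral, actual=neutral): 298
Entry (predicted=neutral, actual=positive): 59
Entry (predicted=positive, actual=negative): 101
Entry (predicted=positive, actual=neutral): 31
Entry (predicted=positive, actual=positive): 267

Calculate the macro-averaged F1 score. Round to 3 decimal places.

Per-class F1 score (2·TP/(2·TP+FP+FN)):
  negative: TP=160, FP=31+50=81, FN=90+101=191 → 320/592 = 0.5405
  neutral: TP=298, FP=90+59=149, FN=31+31=62 → 596/807 = 0.7385
  positive: TP=267, FP=101+31=132, FN=50+59=109 → 534/775 = 0.6890
Macro-F1 score = mean = (0.5405 + 0.7385 + 0.6890) / 3 = 0.656

0.656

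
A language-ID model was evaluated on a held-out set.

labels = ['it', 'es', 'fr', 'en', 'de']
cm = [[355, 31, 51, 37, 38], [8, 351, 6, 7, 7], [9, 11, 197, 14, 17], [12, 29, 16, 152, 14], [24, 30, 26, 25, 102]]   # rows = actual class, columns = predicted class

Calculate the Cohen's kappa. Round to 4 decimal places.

0.6631

Observed agreement pₒ = trace/N = 1157/1569 = 0.73741
Expected agreement pₑ = Σ (rowᵢ·colᵢ)/N² = (512·408 + 379·452 + 248·296 + 223·235 + 207·178)/1569² = 0.22052
κ = (pₒ − pₑ)/(1 − pₑ) = (0.73741 − 0.22052)/(1 − 0.22052) = 0.6631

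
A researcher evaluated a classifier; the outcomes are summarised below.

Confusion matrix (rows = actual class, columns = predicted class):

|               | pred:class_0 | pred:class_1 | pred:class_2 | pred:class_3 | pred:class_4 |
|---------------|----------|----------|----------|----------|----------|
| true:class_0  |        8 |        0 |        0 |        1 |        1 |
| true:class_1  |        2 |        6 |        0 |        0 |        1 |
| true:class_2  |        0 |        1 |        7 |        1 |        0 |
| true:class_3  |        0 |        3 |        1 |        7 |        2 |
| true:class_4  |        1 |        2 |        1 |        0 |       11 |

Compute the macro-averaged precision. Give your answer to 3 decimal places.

0.703

Per-class precision (TP/(TP+FP)):
  class_0: TP=8, FP=2+0+0+1=3 → 8/11 = 0.7273
  class_1: TP=6, FP=0+1+3+2=6 → 6/12 = 0.5000
  class_2: TP=7, FP=0+0+1+1=2 → 7/9 = 0.7778
  class_3: TP=7, FP=1+0+1+0=2 → 7/9 = 0.7778
  class_4: TP=11, FP=1+1+0+2=4 → 11/15 = 0.7333
Macro-precision = mean = (0.7273 + 0.5000 + 0.7778 + 0.7778 + 0.7333) / 5 = 0.703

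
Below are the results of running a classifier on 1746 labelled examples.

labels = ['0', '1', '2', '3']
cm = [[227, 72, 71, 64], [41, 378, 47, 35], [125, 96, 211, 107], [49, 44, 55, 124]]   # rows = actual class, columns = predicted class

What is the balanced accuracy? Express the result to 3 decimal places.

Balanced accuracy = mean of per-class recall.
  0: recall = 227/434 = 0.5230
  1: recall = 378/501 = 0.7545
  2: recall = 211/539 = 0.3915
  3: recall = 124/272 = 0.4559
Mean = (0.5230 + 0.7545 + 0.3915 + 0.4559) / 4 = 0.531

0.531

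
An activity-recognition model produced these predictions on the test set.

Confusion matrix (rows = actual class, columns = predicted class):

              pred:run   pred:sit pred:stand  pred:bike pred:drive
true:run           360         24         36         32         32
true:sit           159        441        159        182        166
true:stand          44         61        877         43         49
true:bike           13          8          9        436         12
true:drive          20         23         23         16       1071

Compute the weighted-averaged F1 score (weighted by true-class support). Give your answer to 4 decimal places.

Per-class F1 score (2·TP/(2·TP+FP+FN)):
  run: TP=360, FP=159+44+13+20=236, FN=24+36+32+32=124 → 720/1080 = 0.66667
  sit: TP=441, FP=24+61+8+23=116, FN=159+159+182+166=666 → 882/1664 = 0.53005
  stand: TP=877, FP=36+159+9+23=227, FN=44+61+43+49=197 → 1754/2178 = 0.80533
  bike: TP=436, FP=32+182+43+16=273, FN=13+8+9+12=42 → 872/1187 = 0.73463
  drive: TP=1071, FP=32+166+49+12=259, FN=20+23+23+16=82 → 2142/2483 = 0.86267
Weighted-F1 score = Σ (supportᵢ/N)·F1 scoreᵢ with N=4296: (484/4296)·0.66667 + (1107/4296)·0.53005 + (1074/4296)·0.80533 + (478/4296)·0.73463 + (1153/4296)·0.86267 = 0.7263

0.7263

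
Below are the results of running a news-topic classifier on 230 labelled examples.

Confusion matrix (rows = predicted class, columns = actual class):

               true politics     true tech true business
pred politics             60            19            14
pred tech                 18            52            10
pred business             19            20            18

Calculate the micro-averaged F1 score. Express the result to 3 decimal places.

Micro-averaging pools counts across classes: ΣTP=130, ΣFP=100, ΣFN=100.
Micro-F1 score = 2·TP/(2·TP+FP+FN) on pooled counts = 0.565 (equals overall accuracy in single-label multiclass).

0.565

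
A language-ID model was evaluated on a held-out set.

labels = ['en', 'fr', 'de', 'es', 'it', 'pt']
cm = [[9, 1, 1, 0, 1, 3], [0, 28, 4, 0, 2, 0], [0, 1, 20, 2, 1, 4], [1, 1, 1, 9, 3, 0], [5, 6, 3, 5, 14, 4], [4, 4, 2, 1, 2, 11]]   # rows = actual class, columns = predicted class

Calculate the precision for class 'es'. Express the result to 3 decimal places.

0.529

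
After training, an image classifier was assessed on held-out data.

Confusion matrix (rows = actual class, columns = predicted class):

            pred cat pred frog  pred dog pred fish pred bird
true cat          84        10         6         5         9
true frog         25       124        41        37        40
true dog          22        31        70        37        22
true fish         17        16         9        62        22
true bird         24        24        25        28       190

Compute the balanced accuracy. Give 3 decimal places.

Balanced accuracy = mean of per-class recall.
  cat: recall = 84/114 = 0.7368
  frog: recall = 124/267 = 0.4644
  dog: recall = 70/182 = 0.3846
  fish: recall = 62/126 = 0.4921
  bird: recall = 190/291 = 0.6529
Mean = (0.7368 + 0.4644 + 0.3846 + 0.4921 + 0.6529) / 5 = 0.546

0.546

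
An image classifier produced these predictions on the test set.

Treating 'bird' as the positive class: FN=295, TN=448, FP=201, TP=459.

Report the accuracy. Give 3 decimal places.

0.646

Accuracy = (TP+TN)/N = (459+448)/1403 = 0.646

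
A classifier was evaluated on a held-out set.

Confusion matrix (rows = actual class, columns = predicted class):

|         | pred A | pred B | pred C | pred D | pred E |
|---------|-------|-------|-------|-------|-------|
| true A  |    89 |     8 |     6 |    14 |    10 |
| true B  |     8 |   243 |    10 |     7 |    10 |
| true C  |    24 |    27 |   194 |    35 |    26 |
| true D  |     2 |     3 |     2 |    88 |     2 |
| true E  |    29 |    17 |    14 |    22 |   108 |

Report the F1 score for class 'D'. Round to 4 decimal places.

0.6692

F1 score = 2·TP/(2·TP+FP+FN).
D: TP=88, FP=14+7+35+22=78, FN=2+3+2+2=9 → 176/263 = 0.66920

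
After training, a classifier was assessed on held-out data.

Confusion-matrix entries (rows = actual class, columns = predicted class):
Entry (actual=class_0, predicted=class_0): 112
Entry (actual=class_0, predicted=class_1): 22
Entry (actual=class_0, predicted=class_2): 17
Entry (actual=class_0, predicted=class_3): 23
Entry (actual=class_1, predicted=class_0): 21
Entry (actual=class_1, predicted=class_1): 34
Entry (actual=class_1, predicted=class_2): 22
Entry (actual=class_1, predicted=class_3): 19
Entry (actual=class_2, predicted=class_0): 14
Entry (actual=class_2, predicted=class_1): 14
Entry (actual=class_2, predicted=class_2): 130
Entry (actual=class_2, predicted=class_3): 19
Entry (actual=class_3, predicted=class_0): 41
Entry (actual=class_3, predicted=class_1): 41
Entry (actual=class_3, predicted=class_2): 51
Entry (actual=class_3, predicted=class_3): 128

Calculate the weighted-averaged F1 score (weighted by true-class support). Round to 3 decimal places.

Per-class F1 score (2·TP/(2·TP+FP+FN)):
  class_0: TP=112, FP=21+14+41=76, FN=22+17+23=62 → 224/362 = 0.6188
  class_1: TP=34, FP=22+14+41=77, FN=21+22+19=62 → 68/207 = 0.3285
  class_2: TP=130, FP=17+22+51=90, FN=14+14+19=47 → 260/397 = 0.6549
  class_3: TP=128, FP=23+19+19=61, FN=41+41+51=133 → 256/450 = 0.5689
Weighted-F1 score = Σ (supportᵢ/N)·F1 scoreᵢ with N=708: (174/708)·0.6188 + (96/708)·0.3285 + (177/708)·0.6549 + (261/708)·0.5689 = 0.570

0.570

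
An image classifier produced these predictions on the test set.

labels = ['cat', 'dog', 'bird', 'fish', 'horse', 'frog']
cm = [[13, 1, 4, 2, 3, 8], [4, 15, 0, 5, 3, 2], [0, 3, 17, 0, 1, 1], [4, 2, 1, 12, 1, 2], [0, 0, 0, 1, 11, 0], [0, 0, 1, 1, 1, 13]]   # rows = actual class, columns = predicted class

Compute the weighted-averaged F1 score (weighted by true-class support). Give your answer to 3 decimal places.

0.606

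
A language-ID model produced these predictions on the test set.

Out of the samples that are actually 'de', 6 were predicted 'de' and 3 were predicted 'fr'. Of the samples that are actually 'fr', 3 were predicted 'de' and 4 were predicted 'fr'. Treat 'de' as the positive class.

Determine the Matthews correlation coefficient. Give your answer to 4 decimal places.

0.2381

MCC = (TP·TN − FP·FN) / √((TP+FP)(TP+FN)(TN+FP)(TN+FN))
Numerator = 6·4 − 3·3 = 15
Denominator = √(9·9·7·7) = √3969 = 63.0000
MCC = 15 / 63.0000 = 0.2381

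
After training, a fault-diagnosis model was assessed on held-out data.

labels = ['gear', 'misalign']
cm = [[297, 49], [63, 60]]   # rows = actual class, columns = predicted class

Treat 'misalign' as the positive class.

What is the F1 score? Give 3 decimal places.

0.517

Precision = TP/(TP+FP) = 60/109 = 0.5505
Recall = TP/(TP+FN) = 60/123 = 0.4878
F1 = 2·TP/(2·TP+FP+FN) = 120/232 = 0.517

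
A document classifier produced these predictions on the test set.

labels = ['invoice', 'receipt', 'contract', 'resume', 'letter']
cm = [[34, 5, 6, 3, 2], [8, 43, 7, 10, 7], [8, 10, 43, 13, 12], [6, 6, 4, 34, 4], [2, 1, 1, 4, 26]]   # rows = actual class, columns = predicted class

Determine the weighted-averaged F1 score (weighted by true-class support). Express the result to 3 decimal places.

Per-class F1 score (2·TP/(2·TP+FP+FN)):
  invoice: TP=34, FP=8+8+6+2=24, FN=5+6+3+2=16 → 68/108 = 0.6296
  receipt: TP=43, FP=5+10+6+1=22, FN=8+7+10+7=32 → 86/140 = 0.6143
  contract: TP=43, FP=6+7+4+1=18, FN=8+10+13+12=43 → 86/147 = 0.5850
  resume: TP=34, FP=3+10+13+4=30, FN=6+6+4+4=20 → 68/118 = 0.5763
  letter: TP=26, FP=2+7+12+4=25, FN=2+1+1+4=8 → 52/85 = 0.6118
Weighted-F1 score = Σ (supportᵢ/N)·F1 scoreᵢ with N=299: (50/299)·0.6296 + (75/299)·0.6143 + (86/299)·0.5850 + (54/299)·0.5763 + (34/299)·0.6118 = 0.601

0.601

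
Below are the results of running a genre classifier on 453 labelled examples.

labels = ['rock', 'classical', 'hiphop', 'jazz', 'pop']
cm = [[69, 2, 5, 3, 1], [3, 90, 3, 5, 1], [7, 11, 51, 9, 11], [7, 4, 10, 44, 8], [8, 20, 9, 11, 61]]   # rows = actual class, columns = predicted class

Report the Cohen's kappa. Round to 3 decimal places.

Observed agreement pₒ = trace/N = 315/453 = 0.6954
Expected agreement pₑ = Σ (rowᵢ·colᵢ)/N² = (80·94 + 102·127 + 89·78 + 73·72 + 109·82)/453² = 0.2028
κ = (pₒ − pₑ)/(1 − pₑ) = (0.6954 − 0.2028)/(1 − 0.2028) = 0.618

0.618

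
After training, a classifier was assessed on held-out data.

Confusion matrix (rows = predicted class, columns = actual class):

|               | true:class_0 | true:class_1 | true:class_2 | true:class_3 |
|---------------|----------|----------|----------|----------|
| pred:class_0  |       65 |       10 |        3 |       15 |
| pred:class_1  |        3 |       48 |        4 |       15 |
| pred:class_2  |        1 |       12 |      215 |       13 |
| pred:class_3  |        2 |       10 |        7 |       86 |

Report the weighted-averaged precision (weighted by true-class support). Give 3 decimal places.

Per-class precision (TP/(TP+FP)):
  class_0: TP=65, FP=10+3+15=28 → 65/93 = 0.6989
  class_1: TP=48, FP=3+4+15=22 → 48/70 = 0.6857
  class_2: TP=215, FP=1+12+13=26 → 215/241 = 0.8921
  class_3: TP=86, FP=2+10+7=19 → 86/105 = 0.8190
Weighted-precision = Σ (supportᵢ/N)·precisionᵢ with N=509: (71/509)·0.6989 + (80/509)·0.6857 + (229/509)·0.8921 + (129/509)·0.8190 = 0.814

0.814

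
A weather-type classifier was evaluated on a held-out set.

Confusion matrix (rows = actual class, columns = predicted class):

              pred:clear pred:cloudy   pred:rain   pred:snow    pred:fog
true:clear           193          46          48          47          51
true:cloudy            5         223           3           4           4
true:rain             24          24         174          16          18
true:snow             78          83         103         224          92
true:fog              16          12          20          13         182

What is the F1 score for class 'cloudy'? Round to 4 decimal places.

0.7113

F1 score = 2·TP/(2·TP+FP+FN).
cloudy: TP=223, FP=46+24+83+12=165, FN=5+3+4+4=16 → 446/627 = 0.71132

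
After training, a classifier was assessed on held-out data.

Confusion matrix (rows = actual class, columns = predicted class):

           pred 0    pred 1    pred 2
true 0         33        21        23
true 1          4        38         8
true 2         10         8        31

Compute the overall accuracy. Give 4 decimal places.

0.5795

Accuracy = trace / total = (33+38+31=102) / 176 = 102/176 = 0.5795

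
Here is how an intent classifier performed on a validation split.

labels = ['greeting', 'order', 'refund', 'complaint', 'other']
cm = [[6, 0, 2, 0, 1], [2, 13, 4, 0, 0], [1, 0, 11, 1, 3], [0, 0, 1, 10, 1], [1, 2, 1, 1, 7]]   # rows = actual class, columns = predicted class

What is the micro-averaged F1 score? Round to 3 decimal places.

Micro-averaging pools counts across classes: ΣTP=47, ΣFP=21, ΣFN=21.
Micro-F1 score = 2·TP/(2·TP+FP+FN) on pooled counts = 0.691 (equals overall accuracy in single-label multiclass).

0.691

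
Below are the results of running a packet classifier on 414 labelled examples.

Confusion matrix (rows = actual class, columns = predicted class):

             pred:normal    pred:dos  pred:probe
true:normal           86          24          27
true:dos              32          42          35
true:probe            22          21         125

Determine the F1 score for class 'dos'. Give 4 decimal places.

Treat 'dos' as positive and all other classes as negative.
F1 score = 2·TP/(2·TP+FP+FN).
dos: TP=42, FP=24+21=45, FN=32+35=67 → 84/196 = 0.42857

0.4286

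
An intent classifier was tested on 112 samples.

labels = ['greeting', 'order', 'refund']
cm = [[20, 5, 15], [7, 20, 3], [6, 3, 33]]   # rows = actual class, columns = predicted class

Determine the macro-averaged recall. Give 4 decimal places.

Per-class recall (TP/(TP+FN)):
  greeting: TP=20, FN=5+15=20 → 20/40 = 0.50000
  order: TP=20, FN=7+3=10 → 20/30 = 0.66667
  refund: TP=33, FN=6+3=9 → 33/42 = 0.78571
Macro-recall = mean = (0.50000 + 0.66667 + 0.78571) / 3 = 0.6508

0.6508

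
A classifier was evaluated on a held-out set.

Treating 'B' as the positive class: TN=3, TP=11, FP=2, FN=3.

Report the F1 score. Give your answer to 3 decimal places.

0.815

Precision = TP/(TP+FP) = 11/13 = 0.8462
Recall = TP/(TP+FN) = 11/14 = 0.7857
F1 = 2·TP/(2·TP+FP+FN) = 22/27 = 0.815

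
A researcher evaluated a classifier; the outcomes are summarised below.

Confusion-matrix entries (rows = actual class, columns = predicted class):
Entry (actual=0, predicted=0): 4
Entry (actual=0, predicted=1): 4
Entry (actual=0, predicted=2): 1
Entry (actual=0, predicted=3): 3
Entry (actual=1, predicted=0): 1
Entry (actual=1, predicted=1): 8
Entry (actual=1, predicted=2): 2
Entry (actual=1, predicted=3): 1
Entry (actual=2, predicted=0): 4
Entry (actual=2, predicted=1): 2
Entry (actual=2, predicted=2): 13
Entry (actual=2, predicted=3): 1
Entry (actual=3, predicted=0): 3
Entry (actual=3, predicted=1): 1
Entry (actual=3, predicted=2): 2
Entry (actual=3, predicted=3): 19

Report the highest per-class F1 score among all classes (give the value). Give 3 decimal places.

Per-class F1 score (2·TP/(2·TP+FP+FN)):
  0: TP=4, FP=1+4+3=8, FN=4+1+3=8 → 8/24 = 0.3333
  1: TP=8, FP=4+2+1=7, FN=1+2+1=4 → 16/27 = 0.5926
  2: TP=13, FP=1+2+2=5, FN=4+2+1=7 → 26/38 = 0.6842
  3: TP=19, FP=3+1+1=5, FN=3+1+2=6 → 38/49 = 0.7755
Highest is class '3' with F1 score = 0.776.

0.776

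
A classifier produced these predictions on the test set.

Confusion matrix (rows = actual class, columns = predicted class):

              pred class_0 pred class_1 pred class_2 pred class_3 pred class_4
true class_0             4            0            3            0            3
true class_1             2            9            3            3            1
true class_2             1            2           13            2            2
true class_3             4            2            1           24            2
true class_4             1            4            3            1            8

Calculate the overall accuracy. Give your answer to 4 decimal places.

Accuracy = trace / total = (4+9+13+24+8=58) / 98 = 58/98 = 0.5918

0.5918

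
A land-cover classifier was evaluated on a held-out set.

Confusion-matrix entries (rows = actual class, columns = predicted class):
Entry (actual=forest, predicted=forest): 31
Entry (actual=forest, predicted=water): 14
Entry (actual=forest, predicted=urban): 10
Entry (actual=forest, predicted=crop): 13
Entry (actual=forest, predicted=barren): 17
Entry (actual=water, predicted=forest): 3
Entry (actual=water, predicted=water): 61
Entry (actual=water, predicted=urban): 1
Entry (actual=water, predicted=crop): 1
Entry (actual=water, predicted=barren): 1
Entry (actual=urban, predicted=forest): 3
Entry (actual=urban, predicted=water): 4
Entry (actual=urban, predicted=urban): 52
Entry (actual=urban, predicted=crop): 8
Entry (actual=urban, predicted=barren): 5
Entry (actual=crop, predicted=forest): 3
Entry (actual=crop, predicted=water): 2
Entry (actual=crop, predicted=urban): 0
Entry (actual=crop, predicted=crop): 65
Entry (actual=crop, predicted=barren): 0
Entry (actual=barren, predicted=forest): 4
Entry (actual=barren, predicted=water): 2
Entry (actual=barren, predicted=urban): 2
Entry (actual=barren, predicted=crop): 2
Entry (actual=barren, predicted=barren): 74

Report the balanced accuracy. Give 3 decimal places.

0.761

Balanced accuracy = mean of per-class recall.
  forest: recall = 31/85 = 0.3647
  water: recall = 61/67 = 0.9104
  urban: recall = 52/72 = 0.7222
  crop: recall = 65/70 = 0.9286
  barren: recall = 74/84 = 0.8810
Mean = (0.3647 + 0.9104 + 0.7222 + 0.9286 + 0.8810) / 5 = 0.761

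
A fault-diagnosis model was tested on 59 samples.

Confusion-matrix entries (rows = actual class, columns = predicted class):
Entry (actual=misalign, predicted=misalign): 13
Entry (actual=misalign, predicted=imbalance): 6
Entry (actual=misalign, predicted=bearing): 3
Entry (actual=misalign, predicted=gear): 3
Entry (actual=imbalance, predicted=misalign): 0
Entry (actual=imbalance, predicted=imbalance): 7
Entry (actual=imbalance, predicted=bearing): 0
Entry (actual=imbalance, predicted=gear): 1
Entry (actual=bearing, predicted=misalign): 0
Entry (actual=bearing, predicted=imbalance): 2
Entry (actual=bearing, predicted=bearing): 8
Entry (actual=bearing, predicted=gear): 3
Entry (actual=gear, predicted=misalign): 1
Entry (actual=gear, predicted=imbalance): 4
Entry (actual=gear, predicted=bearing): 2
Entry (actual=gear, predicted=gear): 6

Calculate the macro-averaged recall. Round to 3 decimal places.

Per-class recall (TP/(TP+FN)):
  misalign: TP=13, FN=6+3+3=12 → 13/25 = 0.5200
  imbalance: TP=7, FN=0+0+1=1 → 7/8 = 0.8750
  bearing: TP=8, FN=0+2+3=5 → 8/13 = 0.6154
  gear: TP=6, FN=1+4+2=7 → 6/13 = 0.4615
Macro-recall = mean = (0.5200 + 0.8750 + 0.6154 + 0.4615) / 4 = 0.618

0.618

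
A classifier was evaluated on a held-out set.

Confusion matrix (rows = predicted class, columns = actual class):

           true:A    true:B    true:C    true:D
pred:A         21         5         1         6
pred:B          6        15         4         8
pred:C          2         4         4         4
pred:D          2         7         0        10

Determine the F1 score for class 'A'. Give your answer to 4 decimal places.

0.6563

One-vs-rest for 'A': TP = diagonal; FP = other classes predicted 'A'; FN = 'A' predicted as other.
F1 score = 2·TP/(2·TP+FP+FN).
A: TP=21, FP=5+1+6=12, FN=6+2+2=10 → 42/64 = 0.65625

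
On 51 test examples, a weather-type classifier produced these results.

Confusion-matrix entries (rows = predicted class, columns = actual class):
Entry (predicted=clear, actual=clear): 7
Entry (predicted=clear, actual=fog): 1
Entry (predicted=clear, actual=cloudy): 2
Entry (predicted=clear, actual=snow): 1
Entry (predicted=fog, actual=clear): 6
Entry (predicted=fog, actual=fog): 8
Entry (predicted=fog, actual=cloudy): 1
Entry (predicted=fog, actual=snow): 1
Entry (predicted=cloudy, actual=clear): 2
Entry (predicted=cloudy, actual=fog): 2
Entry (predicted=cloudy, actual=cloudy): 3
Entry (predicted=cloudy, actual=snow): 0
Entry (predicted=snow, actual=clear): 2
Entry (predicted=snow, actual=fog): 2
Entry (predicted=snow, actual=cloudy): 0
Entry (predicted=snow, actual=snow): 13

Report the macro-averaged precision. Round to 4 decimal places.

0.5824

Per-class precision (TP/(TP+FP)):
  clear: TP=7, FP=1+2+1=4 → 7/11 = 0.63636
  fog: TP=8, FP=6+1+1=8 → 8/16 = 0.50000
  cloudy: TP=3, FP=2+2+0=4 → 3/7 = 0.42857
  snow: TP=13, FP=2+2+0=4 → 13/17 = 0.76471
Macro-precision = mean = (0.63636 + 0.50000 + 0.42857 + 0.76471) / 4 = 0.5824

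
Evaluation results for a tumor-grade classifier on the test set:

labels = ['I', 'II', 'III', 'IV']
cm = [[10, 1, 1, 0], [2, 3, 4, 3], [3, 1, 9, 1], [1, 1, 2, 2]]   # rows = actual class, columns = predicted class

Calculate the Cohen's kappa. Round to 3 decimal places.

0.377

Observed agreement pₒ = trace/N = 24/44 = 0.5455
Expected agreement pₑ = Σ (rowᵢ·colᵢ)/N² = (12·16 + 12·6 + 14·16 + 6·6)/44² = 0.2707
κ = (pₒ − pₑ)/(1 − pₑ) = (0.5455 − 0.2707)/(1 − 0.2707) = 0.377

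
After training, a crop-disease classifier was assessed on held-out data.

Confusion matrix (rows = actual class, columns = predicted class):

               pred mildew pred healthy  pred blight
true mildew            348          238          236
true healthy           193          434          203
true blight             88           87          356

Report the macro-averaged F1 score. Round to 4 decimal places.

0.5210

Per-class F1 score (2·TP/(2·TP+FP+FN)):
  mildew: TP=348, FP=193+88=281, FN=238+236=474 → 696/1451 = 0.47967
  healthy: TP=434, FP=238+87=325, FN=193+203=396 → 868/1589 = 0.54626
  blight: TP=356, FP=236+203=439, FN=88+87=175 → 712/1326 = 0.53695
Macro-F1 score = mean = (0.47967 + 0.54626 + 0.53695) / 3 = 0.5210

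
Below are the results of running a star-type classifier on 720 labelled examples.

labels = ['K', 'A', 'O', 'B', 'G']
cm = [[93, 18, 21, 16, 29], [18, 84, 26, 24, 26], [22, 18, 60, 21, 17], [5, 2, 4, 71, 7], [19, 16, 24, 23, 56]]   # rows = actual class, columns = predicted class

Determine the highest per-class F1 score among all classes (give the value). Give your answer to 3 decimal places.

Per-class F1 score (2·TP/(2·TP+FP+FN)):
  K: TP=93, FP=18+22+5+19=64, FN=18+21+16+29=84 → 186/334 = 0.5569
  A: TP=84, FP=18+18+2+16=54, FN=18+26+24+26=94 → 168/316 = 0.5316
  O: TP=60, FP=21+26+4+24=75, FN=22+18+21+17=78 → 120/273 = 0.4396
  B: TP=71, FP=16+24+21+23=84, FN=5+2+4+7=18 → 142/244 = 0.5820
  G: TP=56, FP=29+26+17+7=79, FN=19+16+24+23=82 → 112/273 = 0.4103
Highest is class 'B' with F1 score = 0.582.

0.582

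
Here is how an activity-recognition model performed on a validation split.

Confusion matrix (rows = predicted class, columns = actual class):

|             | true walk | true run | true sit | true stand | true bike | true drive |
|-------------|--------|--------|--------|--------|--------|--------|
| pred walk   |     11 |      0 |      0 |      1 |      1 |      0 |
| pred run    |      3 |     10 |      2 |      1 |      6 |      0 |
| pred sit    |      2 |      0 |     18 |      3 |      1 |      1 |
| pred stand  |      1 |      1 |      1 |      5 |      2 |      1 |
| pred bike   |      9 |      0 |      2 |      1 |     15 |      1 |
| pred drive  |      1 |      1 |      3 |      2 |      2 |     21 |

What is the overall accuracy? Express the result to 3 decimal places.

Accuracy = trace / total = (11+10+18+5+15+21=80) / 129 = 80/129 = 0.620

0.620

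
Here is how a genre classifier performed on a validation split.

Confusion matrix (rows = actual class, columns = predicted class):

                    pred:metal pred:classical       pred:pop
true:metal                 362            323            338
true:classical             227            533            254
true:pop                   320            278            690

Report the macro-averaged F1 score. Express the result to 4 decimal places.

0.4693

Per-class F1 score (2·TP/(2·TP+FP+FN)):
  metal: TP=362, FP=227+320=547, FN=323+338=661 → 724/1932 = 0.37474
  classical: TP=533, FP=323+278=601, FN=227+254=481 → 1066/2148 = 0.49628
  pop: TP=690, FP=338+254=592, FN=320+278=598 → 1380/2570 = 0.53696
Macro-F1 score = mean = (0.37474 + 0.49628 + 0.53696) / 3 = 0.4693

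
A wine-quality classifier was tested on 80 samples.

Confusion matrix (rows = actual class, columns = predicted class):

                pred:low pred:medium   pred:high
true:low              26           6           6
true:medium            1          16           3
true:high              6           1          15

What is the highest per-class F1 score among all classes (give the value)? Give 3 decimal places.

0.744

Per-class F1 score (2·TP/(2·TP+FP+FN)):
  low: TP=26, FP=1+6=7, FN=6+6=12 → 52/71 = 0.7324
  medium: TP=16, FP=6+1=7, FN=1+3=4 → 32/43 = 0.7442
  high: TP=15, FP=6+3=9, FN=6+1=7 → 30/46 = 0.6522
Highest is class 'medium' with F1 score = 0.744.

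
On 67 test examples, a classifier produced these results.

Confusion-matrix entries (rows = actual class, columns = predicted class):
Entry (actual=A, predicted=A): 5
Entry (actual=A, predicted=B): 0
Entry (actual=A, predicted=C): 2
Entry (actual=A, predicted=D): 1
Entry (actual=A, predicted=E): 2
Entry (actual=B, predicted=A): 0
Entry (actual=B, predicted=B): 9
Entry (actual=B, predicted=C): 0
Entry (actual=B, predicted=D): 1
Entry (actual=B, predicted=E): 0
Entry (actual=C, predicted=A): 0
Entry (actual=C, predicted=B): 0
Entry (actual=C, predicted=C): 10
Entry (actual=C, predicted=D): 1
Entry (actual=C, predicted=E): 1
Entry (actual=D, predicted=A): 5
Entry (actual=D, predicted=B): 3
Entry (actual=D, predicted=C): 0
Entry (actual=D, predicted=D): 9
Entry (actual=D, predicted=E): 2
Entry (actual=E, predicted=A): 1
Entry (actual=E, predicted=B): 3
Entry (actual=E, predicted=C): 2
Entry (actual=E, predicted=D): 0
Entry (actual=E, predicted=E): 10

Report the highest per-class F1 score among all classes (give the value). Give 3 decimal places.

0.769

Per-class F1 score (2·TP/(2·TP+FP+FN)):
  A: TP=5, FP=0+0+5+1=6, FN=0+2+1+2=5 → 10/21 = 0.4762
  B: TP=9, FP=0+0+3+3=6, FN=0+0+1+0=1 → 18/25 = 0.7200
  C: TP=10, FP=2+0+0+2=4, FN=0+0+1+1=2 → 20/26 = 0.7692
  D: TP=9, FP=1+1+1+0=3, FN=5+3+0+2=10 → 18/31 = 0.5806
  E: TP=10, FP=2+0+1+2=5, FN=1+3+2+0=6 → 20/31 = 0.6452
Highest is class 'C' with F1 score = 0.769.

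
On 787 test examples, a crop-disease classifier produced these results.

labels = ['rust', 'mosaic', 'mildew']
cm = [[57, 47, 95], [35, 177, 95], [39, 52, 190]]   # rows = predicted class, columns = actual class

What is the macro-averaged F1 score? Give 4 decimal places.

0.5092

Per-class F1 score (2·TP/(2·TP+FP+FN)):
  rust: TP=57, FP=47+95=142, FN=35+39=74 → 114/330 = 0.34545
  mosaic: TP=177, FP=35+95=130, FN=47+52=99 → 354/583 = 0.60720
  mildew: TP=190, FP=39+52=91, FN=95+95=190 → 380/661 = 0.57489
Macro-F1 score = mean = (0.34545 + 0.60720 + 0.57489) / 3 = 0.5092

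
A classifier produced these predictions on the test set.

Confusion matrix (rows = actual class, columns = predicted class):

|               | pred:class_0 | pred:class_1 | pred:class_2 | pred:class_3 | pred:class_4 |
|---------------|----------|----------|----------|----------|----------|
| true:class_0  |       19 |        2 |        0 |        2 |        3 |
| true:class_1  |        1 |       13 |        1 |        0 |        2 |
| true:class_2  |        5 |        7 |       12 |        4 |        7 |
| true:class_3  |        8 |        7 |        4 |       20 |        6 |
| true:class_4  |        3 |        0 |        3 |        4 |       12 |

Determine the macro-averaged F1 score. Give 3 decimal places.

0.522

Per-class F1 score (2·TP/(2·TP+FP+FN)):
  class_0: TP=19, FP=1+5+8+3=17, FN=2+0+2+3=7 → 38/62 = 0.6129
  class_1: TP=13, FP=2+7+7+0=16, FN=1+1+0+2=4 → 26/46 = 0.5652
  class_2: TP=12, FP=0+1+4+3=8, FN=5+7+4+7=23 → 24/55 = 0.4364
  class_3: TP=20, FP=2+0+4+4=10, FN=8+7+4+6=25 → 40/75 = 0.5333
  class_4: TP=12, FP=3+2+7+6=18, FN=3+0+3+4=10 → 24/52 = 0.4615
Macro-F1 score = mean = (0.6129 + 0.5652 + 0.4364 + 0.5333 + 0.4615) / 5 = 0.522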